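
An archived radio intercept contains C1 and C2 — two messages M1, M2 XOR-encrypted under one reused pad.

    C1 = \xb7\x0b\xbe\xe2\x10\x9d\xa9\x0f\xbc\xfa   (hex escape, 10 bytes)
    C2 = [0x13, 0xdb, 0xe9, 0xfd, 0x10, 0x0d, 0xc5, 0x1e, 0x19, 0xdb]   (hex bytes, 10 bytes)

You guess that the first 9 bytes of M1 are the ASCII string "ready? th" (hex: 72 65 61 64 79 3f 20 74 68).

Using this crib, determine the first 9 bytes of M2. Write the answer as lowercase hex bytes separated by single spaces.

d6 b5 36 7b 79 af 4c 65 cd

First, C1 ⊕ C2 = (M1 ⊕ K) ⊕ (M2 ⊕ K) = M1 ⊕ M2, so the key drops out. Then M2 = (M1 ⊕ M2) ⊕ M1 over the first 9 bytes.
byte 0: (b7 ⊕ 13) ⊕ 72 = a4 ⊕ 72 = d6
byte 1: (0b ⊕ db) ⊕ 65 = d0 ⊕ 65 = b5
byte 2: (be ⊕ e9) ⊕ 61 = 57 ⊕ 61 = 36
byte 3: (e2 ⊕ fd) ⊕ 64 = 1f ⊕ 64 = 7b
byte 4: (10 ⊕ 10) ⊕ 79 = 00 ⊕ 79 = 79
byte 5: (9d ⊕ 0d) ⊕ 3f = 90 ⊕ 3f = af
byte 6: (a9 ⊕ c5) ⊕ 20 = 6c ⊕ 20 = 4c
byte 7: (0f ⊕ 1e) ⊕ 74 = 11 ⊕ 74 = 65
byte 8: (bc ⊕ 19) ⊕ 68 = a5 ⊕ 68 = cd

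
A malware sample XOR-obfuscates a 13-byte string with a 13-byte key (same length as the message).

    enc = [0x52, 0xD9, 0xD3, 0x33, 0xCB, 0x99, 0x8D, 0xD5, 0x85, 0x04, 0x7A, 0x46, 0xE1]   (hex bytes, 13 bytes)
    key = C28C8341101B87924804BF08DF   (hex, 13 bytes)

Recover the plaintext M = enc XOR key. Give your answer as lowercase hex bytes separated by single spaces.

90 55 50 72 db 82 0a 47 cd 00 c5 4e 3e

byte 0: 52 ^ c2 = 90
byte 1: d9 ^ 8c = 55
byte 2: d3 ^ 83 = 50
byte 3: 33 ^ 41 = 72
byte 4: cb ^ 10 = db
byte 5: 99 ^ 1b = 82
byte 6: 8d ^ 87 = 0a
byte 7: d5 ^ 92 = 47
byte 8: 85 ^ 48 = cd
byte 9: 04 ^ 04 = 00
byte 10: 7a ^ bf = c5
byte 11: 46 ^ 08 = 4e
byte 12: e1 ^ df = 3e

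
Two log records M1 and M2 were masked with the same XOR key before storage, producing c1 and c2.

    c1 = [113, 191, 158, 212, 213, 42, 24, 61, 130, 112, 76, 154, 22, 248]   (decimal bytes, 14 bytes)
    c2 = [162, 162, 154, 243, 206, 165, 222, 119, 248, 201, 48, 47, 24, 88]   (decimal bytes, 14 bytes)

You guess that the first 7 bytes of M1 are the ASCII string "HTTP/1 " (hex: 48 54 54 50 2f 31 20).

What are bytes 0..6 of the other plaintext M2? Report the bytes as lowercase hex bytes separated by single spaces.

First, c1 ⊕ c2 = (M1 ⊕ K) ⊕ (M2 ⊕ K) = M1 ⊕ M2, so the key drops out. Then M2 = (M1 ⊕ M2) ⊕ M1 over the first 7 bytes.
byte 0: (71 ^ a2) ^ 48 = d3 ^ 48 = 9b
byte 1: (bf ^ a2) ^ 54 = 1d ^ 54 = 49
byte 2: (9e ^ 9a) ^ 54 = 04 ^ 54 = 50
byte 3: (d4 ^ f3) ^ 50 = 27 ^ 50 = 77
byte 4: (d5 ^ ce) ^ 2f = 1b ^ 2f = 34
byte 5: (2a ^ a5) ^ 31 = 8f ^ 31 = be
byte 6: (18 ^ de) ^ 20 = c6 ^ 20 = e6

9b 49 50 77 34 be e6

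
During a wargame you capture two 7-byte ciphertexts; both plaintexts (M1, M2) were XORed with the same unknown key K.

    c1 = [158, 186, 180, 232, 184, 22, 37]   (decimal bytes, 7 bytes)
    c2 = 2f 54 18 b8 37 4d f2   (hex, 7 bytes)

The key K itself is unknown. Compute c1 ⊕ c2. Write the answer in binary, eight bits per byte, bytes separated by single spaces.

10110001 11101110 10101100 01010000 10001111 01011011 11010111

c1 ⊕ c2 = (M1 ⊕ K) ⊕ (M2 ⊕ K) = M1 ⊕ M2 — the shared key cancels under XOR.
10011110 xor 00101111 = 10110001
10111010 xor 01010100 = 11101110
10110100 xor 00011000 = 10101100
11101000 xor 10111000 = 01010000
10111000 xor 00110111 = 10001111
00010110 xor 01001101 = 01011011
00100101 xor 11110010 = 11010111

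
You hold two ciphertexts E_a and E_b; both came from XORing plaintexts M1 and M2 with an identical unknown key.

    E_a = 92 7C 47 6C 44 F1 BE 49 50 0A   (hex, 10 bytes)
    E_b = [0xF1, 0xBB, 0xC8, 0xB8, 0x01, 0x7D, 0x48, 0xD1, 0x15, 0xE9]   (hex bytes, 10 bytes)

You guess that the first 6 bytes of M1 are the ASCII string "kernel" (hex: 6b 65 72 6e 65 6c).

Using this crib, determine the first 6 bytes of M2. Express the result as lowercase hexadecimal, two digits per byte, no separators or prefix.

First, E_a ⊕ E_b = (M1 ⊕ K) ⊕ (M2 ⊕ K) = M1 ⊕ M2, so the key drops out. Then M2 = (M1 ⊕ M2) ⊕ M1 over the first 6 bytes.
byte 0: (92 XOR f1) XOR 6b = 63 XOR 6b = 08
byte 1: (7c XOR bb) XOR 65 = c7 XOR 65 = a2
byte 2: (47 XOR c8) XOR 72 = 8f XOR 72 = fd
byte 3: (6c XOR b8) XOR 6e = d4 XOR 6e = ba
byte 4: (44 XOR 01) XOR 65 = 45 XOR 65 = 20
byte 5: (f1 XOR 7d) XOR 6c = 8c XOR 6c = e0

08a2fdba20e0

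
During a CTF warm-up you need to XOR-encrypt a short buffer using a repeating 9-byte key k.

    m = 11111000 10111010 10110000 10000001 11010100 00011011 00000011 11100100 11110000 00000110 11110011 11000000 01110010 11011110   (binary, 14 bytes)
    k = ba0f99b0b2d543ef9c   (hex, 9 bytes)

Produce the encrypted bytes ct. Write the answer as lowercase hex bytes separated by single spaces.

The 9-byte key repeats, so the effective keystream is ba 0f 99 b0 b2 d5 43 ef 9c ba 0f 99 b0 b2.
byte 0: f8 XOR ba = 42
byte 1: ba XOR 0f = b5
byte 2: b0 XOR 99 = 29
byte 3: 81 XOR b0 = 31
byte 4: d4 XOR b2 = 66
byte 5: 1b XOR d5 = ce
byte 6: 03 XOR 43 = 40
byte 7: e4 XOR ef = 0b
byte 8: f0 XOR 9c = 6c
byte 9: 06 XOR ba = bc
byte 10: f3 XOR 0f = fc
byte 11: c0 XOR 99 = 59
byte 12: 72 XOR b0 = c2
byte 13: de XOR b2 = 6c

42 b5 29 31 66 ce 40 0b 6c bc fc 59 c2 6c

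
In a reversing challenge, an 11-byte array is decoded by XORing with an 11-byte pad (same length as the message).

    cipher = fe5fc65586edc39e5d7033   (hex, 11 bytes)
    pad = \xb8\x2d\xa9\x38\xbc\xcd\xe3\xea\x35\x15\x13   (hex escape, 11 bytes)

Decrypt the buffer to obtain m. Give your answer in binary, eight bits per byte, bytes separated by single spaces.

01000110 01110010 01101111 01101101 00111010 00100000 00100000 01110100 01101000 01100101 00100000

XOR is its own inverse, so applying the key byte-wise gives the result directly.
byte 0: 11111110 ^ 10111000 = 01000110
byte 1: 01011111 ^ 00101101 = 01110010
byte 2: 11000110 ^ 10101001 = 01101111
byte 3: 01010101 ^ 00111000 = 01101101
byte 4: 10000110 ^ 10111100 = 00111010
byte 5: 11101101 ^ 11001101 = 00100000
byte 6: 11000011 ^ 11100011 = 00100000
byte 7: 10011110 ^ 11101010 = 01110100
byte 8: 01011101 ^ 00110101 = 01101000
byte 9: 01110000 ^ 00010101 = 01100101
byte 10: 00110011 ^ 00010011 = 00100000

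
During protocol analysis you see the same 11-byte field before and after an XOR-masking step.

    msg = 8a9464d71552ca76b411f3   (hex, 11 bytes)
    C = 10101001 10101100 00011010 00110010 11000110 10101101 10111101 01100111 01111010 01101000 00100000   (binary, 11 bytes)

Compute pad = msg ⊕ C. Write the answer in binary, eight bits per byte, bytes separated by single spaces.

Since C = msg ⊕ pad, XORing both sides with msg gives pad = msg ⊕ C.
8a ⊕ a9 = 23
94 ⊕ ac = 38
64 ⊕ 1a = 7e
d7 ⊕ 32 = e5
15 ⊕ c6 = d3
52 ⊕ ad = ff
ca ⊕ bd = 77
76 ⊕ 67 = 11
b4 ⊕ 7a = ce
11 ⊕ 68 = 79
f3 ⊕ 20 = d3

00100011 00111000 01111110 11100101 11010011 11111111 01110111 00010001 11001110 01111001 11010011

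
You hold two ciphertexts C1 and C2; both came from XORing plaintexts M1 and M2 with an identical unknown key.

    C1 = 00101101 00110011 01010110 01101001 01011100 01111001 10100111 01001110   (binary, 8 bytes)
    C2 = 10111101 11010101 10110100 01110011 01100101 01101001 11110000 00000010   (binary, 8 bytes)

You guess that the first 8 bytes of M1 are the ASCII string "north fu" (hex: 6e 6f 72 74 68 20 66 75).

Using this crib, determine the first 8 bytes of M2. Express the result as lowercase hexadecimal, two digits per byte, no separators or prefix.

First, C1 ⊕ C2 = (M1 ⊕ K) ⊕ (M2 ⊕ K) = M1 ⊕ M2, so the key drops out. Then M2 = (M1 ⊕ M2) ⊕ M1 over the first 8 bytes.
byte 0: (2d ^ bd) ^ 6e = 90 ^ 6e = fe
byte 1: (33 ^ d5) ^ 6f = e6 ^ 6f = 89
byte 2: (56 ^ b4) ^ 72 = e2 ^ 72 = 90
byte 3: (69 ^ 73) ^ 74 = 1a ^ 74 = 6e
byte 4: (5c ^ 65) ^ 68 = 39 ^ 68 = 51
byte 5: (79 ^ 69) ^ 20 = 10 ^ 20 = 30
byte 6: (a7 ^ f0) ^ 66 = 57 ^ 66 = 31
byte 7: (4e ^ 02) ^ 75 = 4c ^ 75 = 39

fe89906e51303139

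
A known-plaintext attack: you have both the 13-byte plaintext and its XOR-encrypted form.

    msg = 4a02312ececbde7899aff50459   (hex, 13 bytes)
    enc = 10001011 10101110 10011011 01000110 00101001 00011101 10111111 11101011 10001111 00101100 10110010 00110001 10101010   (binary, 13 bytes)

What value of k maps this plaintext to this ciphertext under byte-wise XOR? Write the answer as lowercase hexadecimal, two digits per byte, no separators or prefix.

c1acaa68e7d6619316834735f3

Since enc = msg ⊕ k, XORing both sides with msg gives k = msg ⊕ enc.
4a ⊕ 8b = c1
02 ⊕ ae = ac
31 ⊕ 9b = aa
2e ⊕ 46 = 68
ce ⊕ 29 = e7
cb ⊕ 1d = d6
de ⊕ bf = 61
78 ⊕ eb = 93
99 ⊕ 8f = 16
af ⊕ 2c = 83
f5 ⊕ b2 = 47
04 ⊕ 31 = 35
59 ⊕ aa = f3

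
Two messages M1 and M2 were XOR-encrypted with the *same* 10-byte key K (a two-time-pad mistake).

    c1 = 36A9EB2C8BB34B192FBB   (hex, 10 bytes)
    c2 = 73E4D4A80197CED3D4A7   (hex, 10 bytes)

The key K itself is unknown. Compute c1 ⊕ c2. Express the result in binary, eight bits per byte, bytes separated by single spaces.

c1 ⊕ c2 = (M1 ⊕ K) ⊕ (M2 ⊕ K) = M1 ⊕ M2 — the shared key cancels under XOR.
byte 0: 36 xor 73 = 45
byte 1: a9 xor e4 = 4d
byte 2: eb xor d4 = 3f
byte 3: 2c xor a8 = 84
byte 4: 8b xor 01 = 8a
byte 5: b3 xor 97 = 24
byte 6: 4b xor ce = 85
byte 7: 19 xor d3 = ca
byte 8: 2f xor d4 = fb
byte 9: bb xor a7 = 1c

01000101 01001101 00111111 10000100 10001010 00100100 10000101 11001010 11111011 00011100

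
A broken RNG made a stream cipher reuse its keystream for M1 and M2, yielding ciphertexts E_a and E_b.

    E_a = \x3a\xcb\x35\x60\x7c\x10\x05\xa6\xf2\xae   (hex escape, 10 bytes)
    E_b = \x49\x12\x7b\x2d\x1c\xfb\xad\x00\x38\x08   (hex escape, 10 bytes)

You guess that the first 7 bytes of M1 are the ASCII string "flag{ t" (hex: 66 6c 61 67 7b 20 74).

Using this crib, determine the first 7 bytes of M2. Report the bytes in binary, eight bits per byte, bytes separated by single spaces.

First, E_a ⊕ E_b = (M1 ⊕ K) ⊕ (M2 ⊕ K) = M1 ⊕ M2, so the key drops out. Then M2 = (M1 ⊕ M2) ⊕ M1 over the first 7 bytes.
byte 0: (3a ⊕ 49) ⊕ 66 = 73 ⊕ 66 = 15
byte 1: (cb ⊕ 12) ⊕ 6c = d9 ⊕ 6c = b5
byte 2: (35 ⊕ 7b) ⊕ 61 = 4e ⊕ 61 = 2f
byte 3: (60 ⊕ 2d) ⊕ 67 = 4d ⊕ 67 = 2a
byte 4: (7c ⊕ 1c) ⊕ 7b = 60 ⊕ 7b = 1b
byte 5: (10 ⊕ fb) ⊕ 20 = eb ⊕ 20 = cb
byte 6: (05 ⊕ ad) ⊕ 74 = a8 ⊕ 74 = dc

00010101 10110101 00101111 00101010 00011011 11001011 11011100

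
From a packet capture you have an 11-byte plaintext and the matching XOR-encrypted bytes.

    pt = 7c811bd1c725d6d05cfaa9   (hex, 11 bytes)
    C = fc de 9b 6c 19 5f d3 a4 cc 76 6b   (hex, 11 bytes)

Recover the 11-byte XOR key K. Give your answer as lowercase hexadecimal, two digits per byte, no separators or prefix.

805f80bdde7a0574908cc2

Since C = pt ⊕ K, XORing both sides with pt gives K = pt ⊕ C.
01111100 ^ 11111100 = 10000000
10000001 ^ 11011110 = 01011111
00011011 ^ 10011011 = 10000000
11010001 ^ 01101100 = 10111101
11000111 ^ 00011001 = 11011110
00100101 ^ 01011111 = 01111010
11010110 ^ 11010011 = 00000101
11010000 ^ 10100100 = 01110100
01011100 ^ 11001100 = 10010000
11111010 ^ 01110110 = 10001100
10101001 ^ 01101011 = 11000010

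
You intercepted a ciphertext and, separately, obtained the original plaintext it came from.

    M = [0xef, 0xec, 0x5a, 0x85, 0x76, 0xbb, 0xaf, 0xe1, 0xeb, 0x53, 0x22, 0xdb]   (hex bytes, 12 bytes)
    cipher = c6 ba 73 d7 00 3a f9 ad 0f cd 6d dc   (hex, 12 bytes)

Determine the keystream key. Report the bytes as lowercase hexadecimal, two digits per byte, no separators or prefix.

295629527681564ce49e4f07

Since cipher = M ⊕ key, XORing both sides with M gives key = M ⊕ cipher.
11101111 XOR 11000110 = 00101001
11101100 XOR 10111010 = 01010110
01011010 XOR 01110011 = 00101001
10000101 XOR 11010111 = 01010010
01110110 XOR 00000000 = 01110110
10111011 XOR 00111010 = 10000001
10101111 XOR 11111001 = 01010110
11100001 XOR 10101101 = 01001100
11101011 XOR 00001111 = 11100100
01010011 XOR 11001101 = 10011110
00100010 XOR 01101101 = 01001111
11011011 XOR 11011100 = 00000111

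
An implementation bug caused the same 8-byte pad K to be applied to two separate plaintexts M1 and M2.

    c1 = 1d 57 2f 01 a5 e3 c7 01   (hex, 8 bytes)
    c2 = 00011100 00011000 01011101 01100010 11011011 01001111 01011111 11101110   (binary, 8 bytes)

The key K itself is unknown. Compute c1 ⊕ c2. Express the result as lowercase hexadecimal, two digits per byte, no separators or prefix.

c1 ⊕ c2 = (M1 ⊕ K) ⊕ (M2 ⊕ K) = M1 ⊕ M2 — the shared key cancels under XOR.
1d XOR 1c = 01
57 XOR 18 = 4f
2f XOR 5d = 72
01 XOR 62 = 63
a5 XOR db = 7e
e3 XOR 4f = ac
c7 XOR 5f = 98
01 XOR ee = ef

014f72637eac98ef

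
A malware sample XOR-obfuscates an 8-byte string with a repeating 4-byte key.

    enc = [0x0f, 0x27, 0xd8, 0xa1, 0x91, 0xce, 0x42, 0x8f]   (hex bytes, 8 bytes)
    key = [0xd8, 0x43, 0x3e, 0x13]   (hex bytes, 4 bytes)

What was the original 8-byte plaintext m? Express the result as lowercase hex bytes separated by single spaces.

d7 64 e6 b2 49 8d 7c 9c

The 4-byte key repeats, so the effective keystream is d8 43 3e 13 d8 43 3e 13.
byte 0: 00001111 ⊕ 11011000 = 11010111
byte 1: 00100111 ⊕ 01000011 = 01100100
byte 2: 11011000 ⊕ 00111110 = 11100110
byte 3: 10100001 ⊕ 00010011 = 10110010
byte 4: 10010001 ⊕ 11011000 = 01001001
byte 5: 11001110 ⊕ 01000011 = 10001101
byte 6: 01000010 ⊕ 00111110 = 01111100
byte 7: 10001111 ⊕ 00010011 = 10011100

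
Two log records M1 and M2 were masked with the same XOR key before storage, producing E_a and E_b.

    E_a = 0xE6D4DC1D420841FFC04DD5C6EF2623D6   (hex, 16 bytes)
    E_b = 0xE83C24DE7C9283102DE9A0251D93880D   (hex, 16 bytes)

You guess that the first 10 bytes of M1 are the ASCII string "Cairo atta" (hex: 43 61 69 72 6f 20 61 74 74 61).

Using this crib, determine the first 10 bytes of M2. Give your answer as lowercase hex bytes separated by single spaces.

First, E_a ⊕ E_b = (M1 ⊕ K) ⊕ (M2 ⊕ K) = M1 ⊕ M2, so the key drops out. Then M2 = (M1 ⊕ M2) ⊕ M1 over the first 10 bytes.
byte 0: (e6 ^ e8) ^ 43 = 0e ^ 43 = 4d
byte 1: (d4 ^ 3c) ^ 61 = e8 ^ 61 = 89
byte 2: (dc ^ 24) ^ 69 = f8 ^ 69 = 91
byte 3: (1d ^ de) ^ 72 = c3 ^ 72 = b1
byte 4: (42 ^ 7c) ^ 6f = 3e ^ 6f = 51
byte 5: (08 ^ 92) ^ 20 = 9a ^ 20 = ba
byte 6: (41 ^ 83) ^ 61 = c2 ^ 61 = a3
byte 7: (ff ^ 10) ^ 74 = ef ^ 74 = 9b
byte 8: (c0 ^ 2d) ^ 74 = ed ^ 74 = 99
byte 9: (4d ^ e9) ^ 61 = a4 ^ 61 = c5

4d 89 91 b1 51 ba a3 9b 99 c5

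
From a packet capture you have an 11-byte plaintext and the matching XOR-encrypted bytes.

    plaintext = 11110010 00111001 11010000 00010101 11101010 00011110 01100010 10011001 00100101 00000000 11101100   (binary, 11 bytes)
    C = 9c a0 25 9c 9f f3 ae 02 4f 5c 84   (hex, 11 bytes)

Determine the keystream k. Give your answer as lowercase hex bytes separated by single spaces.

Since C = plaintext ⊕ k, XORing both sides with plaintext gives k = plaintext ⊕ C.
11110010 ⊕ 10011100 = 01101110
00111001 ⊕ 10100000 = 10011001
11010000 ⊕ 00100101 = 11110101
00010101 ⊕ 10011100 = 10001001
11101010 ⊕ 10011111 = 01110101
00011110 ⊕ 11110011 = 11101101
01100010 ⊕ 10101110 = 11001100
10011001 ⊕ 00000010 = 10011011
00100101 ⊕ 01001111 = 01101010
00000000 ⊕ 01011100 = 01011100
11101100 ⊕ 10000100 = 01101000

6e 99 f5 89 75 ed cc 9b 6a 5c 68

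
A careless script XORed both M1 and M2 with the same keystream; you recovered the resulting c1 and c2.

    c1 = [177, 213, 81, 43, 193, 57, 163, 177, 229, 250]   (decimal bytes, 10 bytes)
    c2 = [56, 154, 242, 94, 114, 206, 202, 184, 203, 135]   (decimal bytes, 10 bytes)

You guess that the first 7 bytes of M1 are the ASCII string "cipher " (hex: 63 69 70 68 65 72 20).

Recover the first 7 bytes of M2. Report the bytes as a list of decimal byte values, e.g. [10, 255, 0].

First, c1 ⊕ c2 = (M1 ⊕ K) ⊕ (M2 ⊕ K) = M1 ⊕ M2, so the key drops out. Then M2 = (M1 ⊕ M2) ⊕ M1 over the first 7 bytes.
byte 0: (b1 XOR 38) XOR 63 = 89 XOR 63 = ea
byte 1: (d5 XOR 9a) XOR 69 = 4f XOR 69 = 26
byte 2: (51 XOR f2) XOR 70 = a3 XOR 70 = d3
byte 3: (2b XOR 5e) XOR 68 = 75 XOR 68 = 1d
byte 4: (c1 XOR 72) XOR 65 = b3 XOR 65 = d6
byte 5: (39 XOR ce) XOR 72 = f7 XOR 72 = 85
byte 6: (a3 XOR ca) XOR 20 = 69 XOR 20 = 49

[234, 38, 211, 29, 214, 133, 73]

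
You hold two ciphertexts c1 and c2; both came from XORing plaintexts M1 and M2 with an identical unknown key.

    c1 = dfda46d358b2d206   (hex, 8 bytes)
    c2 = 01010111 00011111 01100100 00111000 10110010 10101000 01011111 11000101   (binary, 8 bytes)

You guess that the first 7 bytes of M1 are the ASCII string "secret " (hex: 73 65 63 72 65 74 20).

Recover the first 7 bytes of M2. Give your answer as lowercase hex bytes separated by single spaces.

First, c1 ⊕ c2 = (M1 ⊕ K) ⊕ (M2 ⊕ K) = M1 ⊕ M2, so the key drops out. Then M2 = (M1 ⊕ M2) ⊕ M1 over the first 7 bytes.
byte 0: (df ⊕ 57) ⊕ 73 = 88 ⊕ 73 = fb
byte 1: (da ⊕ 1f) ⊕ 65 = c5 ⊕ 65 = a0
byte 2: (46 ⊕ 64) ⊕ 63 = 22 ⊕ 63 = 41
byte 3: (d3 ⊕ 38) ⊕ 72 = eb ⊕ 72 = 99
byte 4: (58 ⊕ b2) ⊕ 65 = ea ⊕ 65 = 8f
byte 5: (b2 ⊕ a8) ⊕ 74 = 1a ⊕ 74 = 6e
byte 6: (d2 ⊕ 5f) ⊕ 20 = 8d ⊕ 20 = ad

fb a0 41 99 8f 6e ad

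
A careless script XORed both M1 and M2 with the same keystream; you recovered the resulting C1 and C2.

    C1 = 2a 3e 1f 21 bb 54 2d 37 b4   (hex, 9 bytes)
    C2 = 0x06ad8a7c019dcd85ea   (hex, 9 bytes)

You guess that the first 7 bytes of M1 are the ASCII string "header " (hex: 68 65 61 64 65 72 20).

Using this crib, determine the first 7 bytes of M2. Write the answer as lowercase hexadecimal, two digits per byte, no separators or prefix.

First, C1 ⊕ C2 = (M1 ⊕ K) ⊕ (M2 ⊕ K) = M1 ⊕ M2, so the key drops out. Then M2 = (M1 ⊕ M2) ⊕ M1 over the first 7 bytes.
byte 0: (2a ^ 06) ^ 68 = 2c ^ 68 = 44
byte 1: (3e ^ ad) ^ 65 = 93 ^ 65 = f6
byte 2: (1f ^ 8a) ^ 61 = 95 ^ 61 = f4
byte 3: (21 ^ 7c) ^ 64 = 5d ^ 64 = 39
byte 4: (bb ^ 01) ^ 65 = ba ^ 65 = df
byte 5: (54 ^ 9d) ^ 72 = c9 ^ 72 = bb
byte 6: (2d ^ cd) ^ 20 = e0 ^ 20 = c0

44f6f439dfbbc0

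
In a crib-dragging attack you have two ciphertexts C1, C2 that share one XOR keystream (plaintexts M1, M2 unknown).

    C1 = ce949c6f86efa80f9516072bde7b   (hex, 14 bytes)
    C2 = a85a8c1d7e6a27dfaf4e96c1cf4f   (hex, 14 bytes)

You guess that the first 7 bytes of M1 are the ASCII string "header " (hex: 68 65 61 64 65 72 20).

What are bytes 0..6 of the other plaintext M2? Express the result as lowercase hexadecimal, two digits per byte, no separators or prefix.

0eab71169df7af

First, C1 ⊕ C2 = (M1 ⊕ K) ⊕ (M2 ⊕ K) = M1 ⊕ M2, so the key drops out. Then M2 = (M1 ⊕ M2) ⊕ M1 over the first 7 bytes.
byte 0: (ce xor a8) xor 68 = 66 xor 68 = 0e
byte 1: (94 xor 5a) xor 65 = ce xor 65 = ab
byte 2: (9c xor 8c) xor 61 = 10 xor 61 = 71
byte 3: (6f xor 1d) xor 64 = 72 xor 64 = 16
byte 4: (86 xor 7e) xor 65 = f8 xor 65 = 9d
byte 5: (ef xor 6a) xor 72 = 85 xor 72 = f7
byte 6: (a8 xor 27) xor 20 = 8f xor 20 = af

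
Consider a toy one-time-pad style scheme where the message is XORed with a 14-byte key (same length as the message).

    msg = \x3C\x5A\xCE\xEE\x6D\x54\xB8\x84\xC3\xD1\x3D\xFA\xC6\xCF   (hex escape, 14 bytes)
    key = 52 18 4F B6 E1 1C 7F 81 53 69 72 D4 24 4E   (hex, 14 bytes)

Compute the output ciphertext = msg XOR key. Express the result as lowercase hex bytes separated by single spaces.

XOR is its own inverse, so applying the key byte-wise gives the result directly.
byte 0: 3c ⊕ 52 = 6e
byte 1: 5a ⊕ 18 = 42
byte 2: ce ⊕ 4f = 81
byte 3: ee ⊕ b6 = 58
byte 4: 6d ⊕ e1 = 8c
byte 5: 54 ⊕ 1c = 48
byte 6: b8 ⊕ 7f = c7
byte 7: 84 ⊕ 81 = 05
byte 8: c3 ⊕ 53 = 90
byte 9: d1 ⊕ 69 = b8
byte 10: 3d ⊕ 72 = 4f
byte 11: fa ⊕ d4 = 2e
byte 12: c6 ⊕ 24 = e2
byte 13: cf ⊕ 4e = 81

6e 42 81 58 8c 48 c7 05 90 b8 4f 2e e2 81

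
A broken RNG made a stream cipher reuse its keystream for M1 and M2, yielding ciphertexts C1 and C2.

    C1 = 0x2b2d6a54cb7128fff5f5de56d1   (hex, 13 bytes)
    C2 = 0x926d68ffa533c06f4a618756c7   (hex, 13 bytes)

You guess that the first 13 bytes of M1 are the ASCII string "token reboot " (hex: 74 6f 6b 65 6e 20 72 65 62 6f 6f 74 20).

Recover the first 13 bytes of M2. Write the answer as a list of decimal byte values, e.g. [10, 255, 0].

[205, 47, 105, 206, 0, 98, 154, 245, 221, 251, 54, 116, 54]

First, C1 ⊕ C2 = (M1 ⊕ K) ⊕ (M2 ⊕ K) = M1 ⊕ M2, so the key drops out. Then M2 = (M1 ⊕ M2) ⊕ M1 over the first 13 bytes.
byte 0: (2b ^ 92) ^ 74 = b9 ^ 74 = cd
byte 1: (2d ^ 6d) ^ 6f = 40 ^ 6f = 2f
byte 2: (6a ^ 68) ^ 6b = 02 ^ 6b = 69
byte 3: (54 ^ ff) ^ 65 = ab ^ 65 = ce
byte 4: (cb ^ a5) ^ 6e = 6e ^ 6e = 00
byte 5: (71 ^ 33) ^ 20 = 42 ^ 20 = 62
byte 6: (28 ^ c0) ^ 72 = e8 ^ 72 = 9a
byte 7: (ff ^ 6f) ^ 65 = 90 ^ 65 = f5
byte 8: (f5 ^ 4a) ^ 62 = bf ^ 62 = dd
byte 9: (f5 ^ 61) ^ 6f = 94 ^ 6f = fb
byte 10: (de ^ 87) ^ 6f = 59 ^ 6f = 36
byte 11: (56 ^ 56) ^ 74 = 00 ^ 74 = 74
byte 12: (d1 ^ c7) ^ 20 = 16 ^ 20 = 36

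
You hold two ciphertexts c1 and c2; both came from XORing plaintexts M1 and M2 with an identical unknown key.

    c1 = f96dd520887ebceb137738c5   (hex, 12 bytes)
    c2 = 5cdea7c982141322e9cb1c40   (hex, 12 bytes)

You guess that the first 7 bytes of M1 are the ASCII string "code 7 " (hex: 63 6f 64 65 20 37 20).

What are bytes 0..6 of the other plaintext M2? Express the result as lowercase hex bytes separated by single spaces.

c6 dc 16 8c 2a 5d 8f

First, c1 ⊕ c2 = (M1 ⊕ K) ⊕ (M2 ⊕ K) = M1 ⊕ M2, so the key drops out. Then M2 = (M1 ⊕ M2) ⊕ M1 over the first 7 bytes.
byte 0: (f9 XOR 5c) XOR 63 = a5 XOR 63 = c6
byte 1: (6d XOR de) XOR 6f = b3 XOR 6f = dc
byte 2: (d5 XOR a7) XOR 64 = 72 XOR 64 = 16
byte 3: (20 XOR c9) XOR 65 = e9 XOR 65 = 8c
byte 4: (88 XOR 82) XOR 20 = 0a XOR 20 = 2a
byte 5: (7e XOR 14) XOR 37 = 6a XOR 37 = 5d
byte 6: (bc XOR 13) XOR 20 = af XOR 20 = 8f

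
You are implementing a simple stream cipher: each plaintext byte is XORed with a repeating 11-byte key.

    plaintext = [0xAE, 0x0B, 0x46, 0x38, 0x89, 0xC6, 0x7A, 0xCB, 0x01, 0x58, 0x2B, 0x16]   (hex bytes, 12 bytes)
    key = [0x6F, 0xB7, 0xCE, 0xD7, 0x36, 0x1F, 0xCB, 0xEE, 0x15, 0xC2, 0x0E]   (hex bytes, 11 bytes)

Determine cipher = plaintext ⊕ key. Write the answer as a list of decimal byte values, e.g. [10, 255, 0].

[193, 188, 136, 239, 191, 217, 177, 37, 20, 154, 37, 121]

The 11-byte key repeats, so the effective keystream is 6f b7 ce d7 36 1f cb ee 15 c2 0e 6f.
byte 0: 10101110 xor 01101111 = 11000001
byte 1: 00001011 xor 10110111 = 10111100
byte 2: 01000110 xor 11001110 = 10001000
byte 3: 00111000 xor 11010111 = 11101111
byte 4: 10001001 xor 00110110 = 10111111
byte 5: 11000110 xor 00011111 = 11011001
byte 6: 01111010 xor 11001011 = 10110001
byte 7: 11001011 xor 11101110 = 00100101
byte 8: 00000001 xor 00010101 = 00010100
byte 9: 01011000 xor 11000010 = 10011010
byte 10: 00101011 xor 00001110 = 00100101
byte 11: 00010110 xor 01101111 = 01111001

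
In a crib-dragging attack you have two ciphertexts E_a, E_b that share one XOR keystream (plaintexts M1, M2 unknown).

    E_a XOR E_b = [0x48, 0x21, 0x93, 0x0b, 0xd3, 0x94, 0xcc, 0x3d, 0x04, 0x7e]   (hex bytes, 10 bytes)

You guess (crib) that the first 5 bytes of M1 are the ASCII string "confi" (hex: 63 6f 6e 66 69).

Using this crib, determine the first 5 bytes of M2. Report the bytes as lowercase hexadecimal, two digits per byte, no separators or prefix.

Since E_a ⊕ E_b = M1 ⊕ M2, XORing with the guessed M1 bytes yields the corresponding M2 bytes: M2 = (E_a ⊕ E_b) ⊕ M1.
byte 0: 01001000 xor 01100011 = 00101011
byte 1: 00100001 xor 01101111 = 01001110
byte 2: 10010011 xor 01101110 = 11111101
byte 3: 00001011 xor 01100110 = 01101101
byte 4: 11010011 xor 01101001 = 10111010

2b4efd6dba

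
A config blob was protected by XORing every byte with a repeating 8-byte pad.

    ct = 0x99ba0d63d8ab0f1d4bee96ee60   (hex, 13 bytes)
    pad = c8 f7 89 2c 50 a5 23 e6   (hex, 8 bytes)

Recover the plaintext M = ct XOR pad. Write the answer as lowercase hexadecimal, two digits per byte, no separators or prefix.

514d844f880e2cfb83191fc230

The 8-byte key repeats, so the effective keystream is c8 f7 89 2c 50 a5 23 e6 c8 f7 89 2c 50.
byte 0: 10011001 ⊕ 11001000 = 01010001
byte 1: 10111010 ⊕ 11110111 = 01001101
byte 2: 00001101 ⊕ 10001001 = 10000100
byte 3: 01100011 ⊕ 00101100 = 01001111
byte 4: 11011000 ⊕ 01010000 = 10001000
byte 5: 10101011 ⊕ 10100101 = 00001110
byte 6: 00001111 ⊕ 00100011 = 00101100
byte 7: 00011101 ⊕ 11100110 = 11111011
byte 8: 01001011 ⊕ 11001000 = 10000011
byte 9: 11101110 ⊕ 11110111 = 00011001
byte 10: 10010110 ⊕ 10001001 = 00011111
byte 11: 11101110 ⊕ 00101100 = 11000010
byte 12: 01100000 ⊕ 01010000 = 00110000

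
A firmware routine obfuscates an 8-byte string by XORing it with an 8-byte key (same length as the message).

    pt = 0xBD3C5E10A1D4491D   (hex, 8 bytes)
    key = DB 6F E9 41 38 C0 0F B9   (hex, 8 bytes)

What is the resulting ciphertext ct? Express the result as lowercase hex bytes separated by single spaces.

66 53 b7 51 99 14 46 a4

XOR is its own inverse, so applying the key byte-wise gives the result directly.
bd xor db = 66
3c xor 6f = 53
5e xor e9 = b7
10 xor 41 = 51
a1 xor 38 = 99
d4 xor c0 = 14
49 xor 0f = 46
1d xor b9 = a4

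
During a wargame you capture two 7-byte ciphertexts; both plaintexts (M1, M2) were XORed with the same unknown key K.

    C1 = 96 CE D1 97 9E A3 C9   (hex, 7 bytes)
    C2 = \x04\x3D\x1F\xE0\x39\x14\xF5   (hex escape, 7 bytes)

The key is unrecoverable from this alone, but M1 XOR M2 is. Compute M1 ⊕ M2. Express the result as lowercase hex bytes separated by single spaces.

C1 ⊕ C2 = (M1 ⊕ K) ⊕ (M2 ⊕ K) = M1 ⊕ M2 — the shared key cancels under XOR.
96 xor 04 = 92
ce xor 3d = f3
d1 xor 1f = ce
97 xor e0 = 77
9e xor 39 = a7
a3 xor 14 = b7
c9 xor f5 = 3c

92 f3 ce 77 a7 b7 3c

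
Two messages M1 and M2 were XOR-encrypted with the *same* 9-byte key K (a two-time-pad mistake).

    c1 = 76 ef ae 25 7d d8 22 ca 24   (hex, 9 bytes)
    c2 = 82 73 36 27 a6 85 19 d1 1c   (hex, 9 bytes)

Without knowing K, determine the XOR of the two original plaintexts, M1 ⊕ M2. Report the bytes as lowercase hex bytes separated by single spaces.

c1 ⊕ c2 = (M1 ⊕ K) ⊕ (M2 ⊕ K) = M1 ⊕ M2 — the shared key cancels under XOR.
byte 0: 01110110 XOR 10000010 = 11110100
byte 1: 11101111 XOR 01110011 = 10011100
byte 2: 10101110 XOR 00110110 = 10011000
byte 3: 00100101 XOR 00100111 = 00000010
byte 4: 01111101 XOR 10100110 = 11011011
byte 5: 11011000 XOR 10000101 = 01011101
byte 6: 00100010 XOR 00011001 = 00111011
byte 7: 11001010 XOR 11010001 = 00011011
byte 8: 00100100 XOR 00011100 = 00111000

f4 9c 98 02 db 5d 3b 1b 38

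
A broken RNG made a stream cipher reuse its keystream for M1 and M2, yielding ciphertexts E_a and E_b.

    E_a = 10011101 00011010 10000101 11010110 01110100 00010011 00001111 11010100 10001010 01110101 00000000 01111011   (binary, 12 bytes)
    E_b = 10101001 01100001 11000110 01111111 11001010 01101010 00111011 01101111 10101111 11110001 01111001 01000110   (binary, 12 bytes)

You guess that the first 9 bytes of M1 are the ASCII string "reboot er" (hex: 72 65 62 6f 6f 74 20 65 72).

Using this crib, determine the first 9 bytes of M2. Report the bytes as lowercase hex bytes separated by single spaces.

46 1e 21 c6 d1 0d 14 de 57

First, E_a ⊕ E_b = (M1 ⊕ K) ⊕ (M2 ⊕ K) = M1 ⊕ M2, so the key drops out. Then M2 = (M1 ⊕ M2) ⊕ M1 over the first 9 bytes.
byte 0: (9d XOR a9) XOR 72 = 34 XOR 72 = 46
byte 1: (1a XOR 61) XOR 65 = 7b XOR 65 = 1e
byte 2: (85 XOR c6) XOR 62 = 43 XOR 62 = 21
byte 3: (d6 XOR 7f) XOR 6f = a9 XOR 6f = c6
byte 4: (74 XOR ca) XOR 6f = be XOR 6f = d1
byte 5: (13 XOR 6a) XOR 74 = 79 XOR 74 = 0d
byte 6: (0f XOR 3b) XOR 20 = 34 XOR 20 = 14
byte 7: (d4 XOR 6f) XOR 65 = bb XOR 65 = de
byte 8: (8a XOR af) XOR 72 = 25 XOR 72 = 57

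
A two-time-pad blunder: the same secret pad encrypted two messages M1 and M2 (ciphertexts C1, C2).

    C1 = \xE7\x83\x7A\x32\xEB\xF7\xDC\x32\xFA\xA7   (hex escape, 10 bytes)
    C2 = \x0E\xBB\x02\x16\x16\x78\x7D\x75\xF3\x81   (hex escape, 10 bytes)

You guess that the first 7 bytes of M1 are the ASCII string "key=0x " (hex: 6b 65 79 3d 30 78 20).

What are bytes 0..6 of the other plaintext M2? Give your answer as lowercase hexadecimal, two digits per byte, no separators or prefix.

825d0119cdf781

First, C1 ⊕ C2 = (M1 ⊕ K) ⊕ (M2 ⊕ K) = M1 ⊕ M2, so the key drops out. Then M2 = (M1 ⊕ M2) ⊕ M1 over the first 7 bytes.
byte 0: (e7 ⊕ 0e) ⊕ 6b = e9 ⊕ 6b = 82
byte 1: (83 ⊕ bb) ⊕ 65 = 38 ⊕ 65 = 5d
byte 2: (7a ⊕ 02) ⊕ 79 = 78 ⊕ 79 = 01
byte 3: (32 ⊕ 16) ⊕ 3d = 24 ⊕ 3d = 19
byte 4: (eb ⊕ 16) ⊕ 30 = fd ⊕ 30 = cd
byte 5: (f7 ⊕ 78) ⊕ 78 = 8f ⊕ 78 = f7
byte 6: (dc ⊕ 7d) ⊕ 20 = a1 ⊕ 20 = 81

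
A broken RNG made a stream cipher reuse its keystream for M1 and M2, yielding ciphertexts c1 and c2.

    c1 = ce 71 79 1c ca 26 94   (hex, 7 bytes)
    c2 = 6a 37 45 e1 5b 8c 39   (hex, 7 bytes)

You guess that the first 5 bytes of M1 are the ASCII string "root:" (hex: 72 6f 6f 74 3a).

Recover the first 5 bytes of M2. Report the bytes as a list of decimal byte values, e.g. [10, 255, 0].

[214, 41, 83, 137, 171]

First, c1 ⊕ c2 = (M1 ⊕ K) ⊕ (M2 ⊕ K) = M1 ⊕ M2, so the key drops out. Then M2 = (M1 ⊕ M2) ⊕ M1 over the first 5 bytes.
byte 0: (ce ^ 6a) ^ 72 = a4 ^ 72 = d6
byte 1: (71 ^ 37) ^ 6f = 46 ^ 6f = 29
byte 2: (79 ^ 45) ^ 6f = 3c ^ 6f = 53
byte 3: (1c ^ e1) ^ 74 = fd ^ 74 = 89
byte 4: (ca ^ 5b) ^ 3a = 91 ^ 3a = ab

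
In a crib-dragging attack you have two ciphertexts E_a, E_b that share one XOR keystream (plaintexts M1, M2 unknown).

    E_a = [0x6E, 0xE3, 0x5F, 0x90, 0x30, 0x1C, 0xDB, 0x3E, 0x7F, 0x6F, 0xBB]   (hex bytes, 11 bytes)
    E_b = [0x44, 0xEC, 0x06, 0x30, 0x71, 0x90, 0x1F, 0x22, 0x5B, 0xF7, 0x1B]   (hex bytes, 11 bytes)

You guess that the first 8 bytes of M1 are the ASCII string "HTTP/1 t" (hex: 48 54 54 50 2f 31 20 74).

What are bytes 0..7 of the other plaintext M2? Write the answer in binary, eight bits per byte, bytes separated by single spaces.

01100010 01011011 00001101 11110000 01101110 10111101 11100100 01101000

First, E_a ⊕ E_b = (M1 ⊕ K) ⊕ (M2 ⊕ K) = M1 ⊕ M2, so the key drops out. Then M2 = (M1 ⊕ M2) ⊕ M1 over the first 8 bytes.
byte 0: (6e ^ 44) ^ 48 = 2a ^ 48 = 62
byte 1: (e3 ^ ec) ^ 54 = 0f ^ 54 = 5b
byte 2: (5f ^ 06) ^ 54 = 59 ^ 54 = 0d
byte 3: (90 ^ 30) ^ 50 = a0 ^ 50 = f0
byte 4: (30 ^ 71) ^ 2f = 41 ^ 2f = 6e
byte 5: (1c ^ 90) ^ 31 = 8c ^ 31 = bd
byte 6: (db ^ 1f) ^ 20 = c4 ^ 20 = e4
byte 7: (3e ^ 22) ^ 74 = 1c ^ 74 = 68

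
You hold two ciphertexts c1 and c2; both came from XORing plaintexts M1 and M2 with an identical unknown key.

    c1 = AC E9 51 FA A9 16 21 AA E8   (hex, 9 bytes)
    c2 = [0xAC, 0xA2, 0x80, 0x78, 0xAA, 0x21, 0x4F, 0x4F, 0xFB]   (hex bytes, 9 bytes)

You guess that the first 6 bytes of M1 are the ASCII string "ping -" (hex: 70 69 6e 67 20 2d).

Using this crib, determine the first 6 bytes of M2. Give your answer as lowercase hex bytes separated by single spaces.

First, c1 ⊕ c2 = (M1 ⊕ K) ⊕ (M2 ⊕ K) = M1 ⊕ M2, so the key drops out. Then M2 = (M1 ⊕ M2) ⊕ M1 over the first 6 bytes.
byte 0: (ac ⊕ ac) ⊕ 70 = 00 ⊕ 70 = 70
byte 1: (e9 ⊕ a2) ⊕ 69 = 4b ⊕ 69 = 22
byte 2: (51 ⊕ 80) ⊕ 6e = d1 ⊕ 6e = bf
byte 3: (fa ⊕ 78) ⊕ 67 = 82 ⊕ 67 = e5
byte 4: (a9 ⊕ aa) ⊕ 20 = 03 ⊕ 20 = 23
byte 5: (16 ⊕ 21) ⊕ 2d = 37 ⊕ 2d = 1a

70 22 bf e5 23 1a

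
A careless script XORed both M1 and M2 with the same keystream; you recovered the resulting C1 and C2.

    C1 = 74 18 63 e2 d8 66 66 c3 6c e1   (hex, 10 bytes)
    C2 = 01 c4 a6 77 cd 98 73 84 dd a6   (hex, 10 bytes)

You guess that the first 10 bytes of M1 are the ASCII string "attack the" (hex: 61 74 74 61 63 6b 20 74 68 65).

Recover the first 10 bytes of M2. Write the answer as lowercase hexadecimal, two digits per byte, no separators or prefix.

14a8b1f476953533d922

First, C1 ⊕ C2 = (M1 ⊕ K) ⊕ (M2 ⊕ K) = M1 ⊕ M2, so the key drops out. Then M2 = (M1 ⊕ M2) ⊕ M1 over the first 10 bytes.
byte 0: (74 xor 01) xor 61 = 75 xor 61 = 14
byte 1: (18 xor c4) xor 74 = dc xor 74 = a8
byte 2: (63 xor a6) xor 74 = c5 xor 74 = b1
byte 3: (e2 xor 77) xor 61 = 95 xor 61 = f4
byte 4: (d8 xor cd) xor 63 = 15 xor 63 = 76
byte 5: (66 xor 98) xor 6b = fe xor 6b = 95
byte 6: (66 xor 73) xor 20 = 15 xor 20 = 35
byte 7: (c3 xor 84) xor 74 = 47 xor 74 = 33
byte 8: (6c xor dd) xor 68 = b1 xor 68 = d9
byte 9: (e1 xor a6) xor 65 = 47 xor 65 = 22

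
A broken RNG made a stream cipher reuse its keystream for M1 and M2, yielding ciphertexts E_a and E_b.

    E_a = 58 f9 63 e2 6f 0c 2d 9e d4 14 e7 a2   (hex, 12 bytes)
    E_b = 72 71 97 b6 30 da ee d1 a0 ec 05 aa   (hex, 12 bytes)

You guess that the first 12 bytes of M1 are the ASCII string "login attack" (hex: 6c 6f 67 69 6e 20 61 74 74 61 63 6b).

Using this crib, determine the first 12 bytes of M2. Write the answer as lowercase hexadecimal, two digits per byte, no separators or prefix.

46e7933d31f6a23b00998163

First, E_a ⊕ E_b = (M1 ⊕ K) ⊕ (M2 ⊕ K) = M1 ⊕ M2, so the key drops out. Then M2 = (M1 ⊕ M2) ⊕ M1 over the first 12 bytes.
byte 0: (58 ^ 72) ^ 6c = 2a ^ 6c = 46
byte 1: (f9 ^ 71) ^ 6f = 88 ^ 6f = e7
byte 2: (63 ^ 97) ^ 67 = f4 ^ 67 = 93
byte 3: (e2 ^ b6) ^ 69 = 54 ^ 69 = 3d
byte 4: (6f ^ 30) ^ 6e = 5f ^ 6e = 31
byte 5: (0c ^ da) ^ 20 = d6 ^ 20 = f6
byte 6: (2d ^ ee) ^ 61 = c3 ^ 61 = a2
byte 7: (9e ^ d1) ^ 74 = 4f ^ 74 = 3b
byte 8: (d4 ^ a0) ^ 74 = 74 ^ 74 = 00
byte 9: (14 ^ ec) ^ 61 = f8 ^ 61 = 99
byte 10: (e7 ^ 05) ^ 63 = e2 ^ 63 = 81
byte 11: (a2 ^ aa) ^ 6b = 08 ^ 6b = 63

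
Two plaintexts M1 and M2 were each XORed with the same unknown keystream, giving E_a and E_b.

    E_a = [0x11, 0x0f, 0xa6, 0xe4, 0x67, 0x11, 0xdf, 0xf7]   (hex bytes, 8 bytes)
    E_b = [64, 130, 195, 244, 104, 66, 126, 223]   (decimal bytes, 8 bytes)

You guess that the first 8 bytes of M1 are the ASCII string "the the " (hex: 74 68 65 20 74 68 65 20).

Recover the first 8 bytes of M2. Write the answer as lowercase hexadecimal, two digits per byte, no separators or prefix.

25e500307b3bc408

First, E_a ⊕ E_b = (M1 ⊕ K) ⊕ (M2 ⊕ K) = M1 ⊕ M2, so the key drops out. Then M2 = (M1 ⊕ M2) ⊕ M1 over the first 8 bytes.
byte 0: (11 ^ 40) ^ 74 = 51 ^ 74 = 25
byte 1: (0f ^ 82) ^ 68 = 8d ^ 68 = e5
byte 2: (a6 ^ c3) ^ 65 = 65 ^ 65 = 00
byte 3: (e4 ^ f4) ^ 20 = 10 ^ 20 = 30
byte 4: (67 ^ 68) ^ 74 = 0f ^ 74 = 7b
byte 5: (11 ^ 42) ^ 68 = 53 ^ 68 = 3b
byte 6: (df ^ 7e) ^ 65 = a1 ^ 65 = c4
byte 7: (f7 ^ df) ^ 20 = 28 ^ 20 = 08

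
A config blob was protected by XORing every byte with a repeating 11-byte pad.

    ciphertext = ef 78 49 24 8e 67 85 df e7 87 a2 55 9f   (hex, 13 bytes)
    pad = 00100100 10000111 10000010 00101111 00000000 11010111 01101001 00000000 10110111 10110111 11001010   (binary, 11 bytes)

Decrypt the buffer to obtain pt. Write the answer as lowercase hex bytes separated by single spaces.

The 11-byte key repeats, so the effective keystream is 24 87 82 2f 00 d7 69 00 b7 b7 ca 24 87.
byte 0: 239 XOR  36 = 203
byte 1: 120 XOR 135 = 255
byte 2:  73 XOR 130 = 203
byte 3:  36 XOR  47 =  11
byte 4: 142 XOR   0 = 142
byte 5: 103 XOR 215 = 176
byte 6: 133 XOR 105 = 236
byte 7: 223 XOR   0 = 223
byte 8: 231 XOR 183 =  80
byte 9: 135 XOR 183 =  48
byte 10: 162 XOR 202 = 104
byte 11:  85 XOR  36 = 113
byte 12: 159 XOR 135 =  24

cb ff cb 0b 8e b0 ec df 50 30 68 71 18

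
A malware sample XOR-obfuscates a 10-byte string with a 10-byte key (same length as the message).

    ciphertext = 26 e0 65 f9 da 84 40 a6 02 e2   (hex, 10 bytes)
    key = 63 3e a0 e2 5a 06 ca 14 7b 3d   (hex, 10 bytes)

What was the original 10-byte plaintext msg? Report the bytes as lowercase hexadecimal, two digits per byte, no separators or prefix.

45dec51b80828ab279df

XOR is its own inverse, so applying the key byte-wise gives the result directly.
byte 0: 26 XOR 63 = 45
byte 1: e0 XOR 3e = de
byte 2: 65 XOR a0 = c5
byte 3: f9 XOR e2 = 1b
byte 4: da XOR 5a = 80
byte 5: 84 XOR 06 = 82
byte 6: 40 XOR ca = 8a
byte 7: a6 XOR 14 = b2
byte 8: 02 XOR 7b = 79
byte 9: e2 XOR 3d = df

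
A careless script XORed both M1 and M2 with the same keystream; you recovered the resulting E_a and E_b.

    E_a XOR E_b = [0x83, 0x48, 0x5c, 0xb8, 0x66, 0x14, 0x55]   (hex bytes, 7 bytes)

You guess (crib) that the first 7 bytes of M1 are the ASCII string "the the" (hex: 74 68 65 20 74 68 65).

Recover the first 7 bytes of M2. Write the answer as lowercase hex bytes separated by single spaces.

f7 20 39 98 12 7c 30

Since E_a ⊕ E_b = M1 ⊕ M2, XORing with the guessed M1 bytes yields the corresponding M2 bytes: M2 = (E_a ⊕ E_b) ⊕ M1.
131 ⊕ 116 = 247
 72 ⊕ 104 =  32
 92 ⊕ 101 =  57
184 ⊕  32 = 152
102 ⊕ 116 =  18
 20 ⊕ 104 = 124
 85 ⊕ 101 =  48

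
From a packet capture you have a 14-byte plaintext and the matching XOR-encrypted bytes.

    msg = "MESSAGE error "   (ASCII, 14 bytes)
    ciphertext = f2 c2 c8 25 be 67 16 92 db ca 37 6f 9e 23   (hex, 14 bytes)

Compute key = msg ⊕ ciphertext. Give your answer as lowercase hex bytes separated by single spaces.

bf 87 9b 76 ff 20 53 b2 be b8 45 00 ec 03

Since ciphertext = msg ⊕ key, XORing both sides with msg gives key = msg ⊕ ciphertext.
4d xor f2 = bf
45 xor c2 = 87
53 xor c8 = 9b
53 xor 25 = 76
41 xor be = ff
47 xor 67 = 20
45 xor 16 = 53
20 xor 92 = b2
65 xor db = be
72 xor ca = b8
72 xor 37 = 45
6f xor 6f = 00
72 xor 9e = ec
20 xor 23 = 03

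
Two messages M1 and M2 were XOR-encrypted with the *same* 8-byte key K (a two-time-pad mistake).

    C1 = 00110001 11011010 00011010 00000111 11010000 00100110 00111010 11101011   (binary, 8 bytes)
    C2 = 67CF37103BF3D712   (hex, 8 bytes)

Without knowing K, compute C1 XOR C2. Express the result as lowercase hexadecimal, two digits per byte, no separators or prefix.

56152d17ebd5edf9

C1 ⊕ C2 = (M1 ⊕ K) ⊕ (M2 ⊕ K) = M1 ⊕ M2 — the shared key cancels under XOR.
byte 0: 31 ⊕ 67 = 56
byte 1: da ⊕ cf = 15
byte 2: 1a ⊕ 37 = 2d
byte 3: 07 ⊕ 10 = 17
byte 4: d0 ⊕ 3b = eb
byte 5: 26 ⊕ f3 = d5
byte 6: 3a ⊕ d7 = ed
byte 7: eb ⊕ 12 = f9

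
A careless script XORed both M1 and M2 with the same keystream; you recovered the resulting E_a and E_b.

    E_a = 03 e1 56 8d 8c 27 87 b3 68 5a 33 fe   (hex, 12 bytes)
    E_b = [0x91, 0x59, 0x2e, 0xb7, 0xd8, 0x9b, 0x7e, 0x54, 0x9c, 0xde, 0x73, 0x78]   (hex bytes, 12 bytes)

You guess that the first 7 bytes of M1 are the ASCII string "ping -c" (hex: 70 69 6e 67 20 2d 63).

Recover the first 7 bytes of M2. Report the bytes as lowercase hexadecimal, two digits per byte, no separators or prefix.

First, E_a ⊕ E_b = (M1 ⊕ K) ⊕ (M2 ⊕ K) = M1 ⊕ M2, so the key drops out. Then M2 = (M1 ⊕ M2) ⊕ M1 over the first 7 bytes.
byte 0: (03 xor 91) xor 70 = 92 xor 70 = e2
byte 1: (e1 xor 59) xor 69 = b8 xor 69 = d1
byte 2: (56 xor 2e) xor 6e = 78 xor 6e = 16
byte 3: (8d xor b7) xor 67 = 3a xor 67 = 5d
byte 4: (8c xor d8) xor 20 = 54 xor 20 = 74
byte 5: (27 xor 9b) xor 2d = bc xor 2d = 91
byte 6: (87 xor 7e) xor 63 = f9 xor 63 = 9a

e2d1165d74919a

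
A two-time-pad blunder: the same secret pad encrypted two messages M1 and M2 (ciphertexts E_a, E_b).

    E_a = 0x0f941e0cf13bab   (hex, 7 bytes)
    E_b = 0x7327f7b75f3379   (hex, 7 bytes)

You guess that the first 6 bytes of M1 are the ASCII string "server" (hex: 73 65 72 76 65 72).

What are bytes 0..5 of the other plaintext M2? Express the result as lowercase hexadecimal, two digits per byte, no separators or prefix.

0fd69bcdcb7a

First, E_a ⊕ E_b = (M1 ⊕ K) ⊕ (M2 ⊕ K) = M1 ⊕ M2, so the key drops out. Then M2 = (M1 ⊕ M2) ⊕ M1 over the first 6 bytes.
byte 0: (0f ⊕ 73) ⊕ 73 = 7c ⊕ 73 = 0f
byte 1: (94 ⊕ 27) ⊕ 65 = b3 ⊕ 65 = d6
byte 2: (1e ⊕ f7) ⊕ 72 = e9 ⊕ 72 = 9b
byte 3: (0c ⊕ b7) ⊕ 76 = bb ⊕ 76 = cd
byte 4: (f1 ⊕ 5f) ⊕ 65 = ae ⊕ 65 = cb
byte 5: (3b ⊕ 33) ⊕ 72 = 08 ⊕ 72 = 7a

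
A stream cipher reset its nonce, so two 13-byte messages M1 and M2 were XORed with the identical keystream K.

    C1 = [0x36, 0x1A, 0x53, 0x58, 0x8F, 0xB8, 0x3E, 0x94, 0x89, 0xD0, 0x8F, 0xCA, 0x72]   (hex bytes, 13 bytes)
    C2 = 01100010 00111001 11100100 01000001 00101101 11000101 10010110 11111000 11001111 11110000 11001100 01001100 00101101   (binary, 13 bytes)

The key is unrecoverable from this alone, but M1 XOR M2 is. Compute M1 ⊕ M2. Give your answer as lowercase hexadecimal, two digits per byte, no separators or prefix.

5423b719a27da86c462043865f

C1 ⊕ C2 = (M1 ⊕ K) ⊕ (M2 ⊕ K) = M1 ⊕ M2 — the shared key cancels under XOR.
36 XOR 62 = 54
1a XOR 39 = 23
53 XOR e4 = b7
58 XOR 41 = 19
8f XOR 2d = a2
b8 XOR c5 = 7d
3e XOR 96 = a8
94 XOR f8 = 6c
89 XOR cf = 46
d0 XOR f0 = 20
8f XOR cc = 43
ca XOR 4c = 86
72 XOR 2d = 5f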